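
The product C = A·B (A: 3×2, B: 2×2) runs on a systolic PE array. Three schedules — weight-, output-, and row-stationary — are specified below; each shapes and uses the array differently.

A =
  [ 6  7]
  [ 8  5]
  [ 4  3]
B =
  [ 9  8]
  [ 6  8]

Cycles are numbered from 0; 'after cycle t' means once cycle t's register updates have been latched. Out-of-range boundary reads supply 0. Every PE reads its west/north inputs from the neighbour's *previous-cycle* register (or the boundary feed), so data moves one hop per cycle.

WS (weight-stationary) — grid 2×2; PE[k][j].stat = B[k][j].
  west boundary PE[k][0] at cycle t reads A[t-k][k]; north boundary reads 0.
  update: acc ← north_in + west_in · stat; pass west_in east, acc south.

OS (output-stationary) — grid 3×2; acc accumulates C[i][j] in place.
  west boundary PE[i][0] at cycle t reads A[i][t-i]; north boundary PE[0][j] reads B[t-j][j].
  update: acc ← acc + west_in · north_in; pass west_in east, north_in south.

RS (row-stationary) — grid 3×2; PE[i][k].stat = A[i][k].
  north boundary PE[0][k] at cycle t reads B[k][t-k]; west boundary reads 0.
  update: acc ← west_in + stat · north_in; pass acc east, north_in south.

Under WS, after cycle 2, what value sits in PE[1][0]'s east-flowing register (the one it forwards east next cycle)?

WS on a 2×2 grid — tracing PE[1][0] and its feeders:
  after 0 — PE[0][0] acc=54, pass-E 6, pass-S 54
  after 0 — PE[1][0] acc=0, pass-E 0, pass-S 0
  after 1 — PE[0][0] acc=72, pass-E 8, pass-S 72
  after 1 — PE[1][0] acc=96, pass-E 7, pass-S 96
  after 2 — PE[0][0] acc=36, pass-E 4, pass-S 36
  after 2 — PE[1][0] acc=102, pass-E 5, pass-S 102

register = 5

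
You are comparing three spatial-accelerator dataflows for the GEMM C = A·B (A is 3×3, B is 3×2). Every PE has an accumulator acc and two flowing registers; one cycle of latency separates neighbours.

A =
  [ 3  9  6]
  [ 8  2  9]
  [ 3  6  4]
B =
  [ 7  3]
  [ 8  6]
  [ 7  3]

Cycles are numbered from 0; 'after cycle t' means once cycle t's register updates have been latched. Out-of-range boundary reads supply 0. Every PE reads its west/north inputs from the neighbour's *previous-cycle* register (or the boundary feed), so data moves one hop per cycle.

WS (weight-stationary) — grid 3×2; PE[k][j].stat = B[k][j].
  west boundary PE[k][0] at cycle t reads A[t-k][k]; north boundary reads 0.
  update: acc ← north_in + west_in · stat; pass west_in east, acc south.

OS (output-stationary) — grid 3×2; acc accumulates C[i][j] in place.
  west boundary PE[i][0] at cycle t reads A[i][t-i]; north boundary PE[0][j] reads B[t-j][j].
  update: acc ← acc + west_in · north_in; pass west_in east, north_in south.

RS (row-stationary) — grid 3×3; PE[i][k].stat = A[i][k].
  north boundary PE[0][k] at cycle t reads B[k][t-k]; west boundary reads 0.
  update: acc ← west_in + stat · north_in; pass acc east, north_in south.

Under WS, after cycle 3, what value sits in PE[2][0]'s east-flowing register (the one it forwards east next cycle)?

WS on a 3×2 grid — tracing PE[2][0] and its feeders:
  cycle 0: PE[1][0] → acc 0, east 0, south 0
  cycle 0: PE[2][0] → acc 0, east 0, south 0
  cycle 1: PE[1][0] → acc 93, east 9, south 93
  cycle 1: PE[2][0] → acc 0, east 0, south 0
  cycle 2: PE[1][0] → acc 72, east 2, south 72
  cycle 2: PE[2][0] → acc 135, east 6, south 135
  cycle 3: PE[1][0] → acc 69, east 6, south 69
  cycle 3: PE[2][0] → acc 135, east 9, south 135

register = 9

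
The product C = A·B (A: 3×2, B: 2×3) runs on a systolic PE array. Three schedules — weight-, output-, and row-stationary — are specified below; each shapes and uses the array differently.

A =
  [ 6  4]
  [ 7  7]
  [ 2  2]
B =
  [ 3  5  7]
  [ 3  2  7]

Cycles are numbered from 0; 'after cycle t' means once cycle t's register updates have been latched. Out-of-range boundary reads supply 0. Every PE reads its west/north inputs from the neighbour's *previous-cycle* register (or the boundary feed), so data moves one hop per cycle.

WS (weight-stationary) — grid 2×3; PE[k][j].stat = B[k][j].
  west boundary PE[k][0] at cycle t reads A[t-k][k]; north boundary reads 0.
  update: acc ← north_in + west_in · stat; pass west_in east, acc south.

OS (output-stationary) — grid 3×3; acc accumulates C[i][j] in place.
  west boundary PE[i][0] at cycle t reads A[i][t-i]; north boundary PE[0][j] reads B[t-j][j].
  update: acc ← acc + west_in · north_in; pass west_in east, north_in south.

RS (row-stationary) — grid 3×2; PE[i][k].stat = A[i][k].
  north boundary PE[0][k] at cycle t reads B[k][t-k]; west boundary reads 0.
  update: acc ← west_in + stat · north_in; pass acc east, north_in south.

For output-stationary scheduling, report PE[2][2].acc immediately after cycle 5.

PE[2][2].acc = 28

OS on a 3×3 grid — tracing PE[2][2] and its feeders:
  @0  [1,2]  acc 0  |  →0  ↓0
  @0  [2,1]  acc 0  |  →0  ↓0
  @0  [2,2]  acc 0  |  →0  ↓0
  @1  [1,2]  acc 0  |  →0  ↓0
  @1  [2,1]  acc 0  |  →0  ↓0
  @1  [2,2]  acc 0  |  →0  ↓0
  @2  [1,2]  acc 0  |  →0  ↓0
  @2  [2,1]  acc 0  |  →0  ↓0
  @2  [2,2]  acc 0  |  →0  ↓0
  @3  [1,2]  acc 49  |  →7  ↓7
  @3  [2,1]  acc 10  |  →2  ↓5
  @3  [2,2]  acc 0  |  →0  ↓0
  @4  [1,2]  acc 98  |  →7  ↓7
  @4  [2,1]  acc 14  |  →2  ↓2
  @4  [2,2]  acc 14  |  →2  ↓7
  @5  [1,2]  acc 98  |  →0  ↓0
  @5  [2,1]  acc 14  |  →0  ↓0
  @5  [2,2]  acc 28  |  →2  ↓7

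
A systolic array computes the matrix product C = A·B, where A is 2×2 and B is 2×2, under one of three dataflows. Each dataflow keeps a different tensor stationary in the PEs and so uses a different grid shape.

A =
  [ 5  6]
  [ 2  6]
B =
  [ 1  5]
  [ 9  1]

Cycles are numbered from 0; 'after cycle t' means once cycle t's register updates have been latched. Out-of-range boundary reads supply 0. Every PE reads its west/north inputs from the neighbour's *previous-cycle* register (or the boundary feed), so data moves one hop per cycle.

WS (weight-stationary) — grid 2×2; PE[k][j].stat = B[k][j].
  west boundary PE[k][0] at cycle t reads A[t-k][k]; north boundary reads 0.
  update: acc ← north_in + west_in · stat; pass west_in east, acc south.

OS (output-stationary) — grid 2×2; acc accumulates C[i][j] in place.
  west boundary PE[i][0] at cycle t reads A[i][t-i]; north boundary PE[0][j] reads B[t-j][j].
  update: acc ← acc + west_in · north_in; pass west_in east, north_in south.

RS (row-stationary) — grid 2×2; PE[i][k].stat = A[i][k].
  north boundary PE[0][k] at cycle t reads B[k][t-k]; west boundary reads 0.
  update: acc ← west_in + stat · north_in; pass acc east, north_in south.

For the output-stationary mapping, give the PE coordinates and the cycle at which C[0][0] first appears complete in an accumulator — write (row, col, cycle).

OS — PE[0][0] is where C[0][0] collects:
  after 0 — PE[0][0] acc=5, pass-E 5, pass-S 1
  after 1 — PE[0][0] acc=59, pass-E 6, pass-S 9

(row, col, cycle) = (0, 0, 1)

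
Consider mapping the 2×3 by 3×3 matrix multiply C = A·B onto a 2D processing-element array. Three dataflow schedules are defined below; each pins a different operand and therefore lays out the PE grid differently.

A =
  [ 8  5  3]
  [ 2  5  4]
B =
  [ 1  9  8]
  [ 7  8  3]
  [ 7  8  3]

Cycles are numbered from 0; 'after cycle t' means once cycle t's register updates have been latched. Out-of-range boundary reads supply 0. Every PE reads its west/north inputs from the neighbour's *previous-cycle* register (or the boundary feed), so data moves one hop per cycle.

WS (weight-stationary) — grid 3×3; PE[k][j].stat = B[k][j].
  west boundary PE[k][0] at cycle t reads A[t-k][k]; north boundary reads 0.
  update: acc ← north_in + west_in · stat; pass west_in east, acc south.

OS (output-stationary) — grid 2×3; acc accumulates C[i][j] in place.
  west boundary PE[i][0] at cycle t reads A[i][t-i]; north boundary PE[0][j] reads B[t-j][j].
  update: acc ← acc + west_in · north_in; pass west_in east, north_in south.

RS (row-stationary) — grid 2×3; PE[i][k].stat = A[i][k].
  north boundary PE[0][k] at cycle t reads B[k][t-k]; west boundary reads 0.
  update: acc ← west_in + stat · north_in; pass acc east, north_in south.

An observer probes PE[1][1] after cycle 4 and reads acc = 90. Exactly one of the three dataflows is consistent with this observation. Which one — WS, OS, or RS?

— WS: 3×3; PE[1][1] trace:
  t=0 PE[1][1]: acc=0 h=0 v=0
  t=1 PE[1][1]: acc=0 h=0 v=0
  t=2 PE[1][1]: acc=112 h=5 v=112
  t=3 PE[1][1]: acc=58 h=5 v=58
  t=4 PE[1][1]: acc=0 h=0 v=0
— OS: 2×3; PE[1][1] trace:
  t=0 PE[1][1]: acc=0 h=0 v=0
  t=1 PE[1][1]: acc=0 h=0 v=0
  t=2 PE[1][1]: acc=18 h=2 v=9
  t=3 PE[1][1]: acc=58 h=5 v=8
  t=4 PE[1][1]: acc=90 h=4 v=8
— RS: 2×3; PE[1][1] trace:
  t=0 PE[1][1]: acc=0 h=0 v=0
  t=1 PE[1][1]: acc=0 h=0 v=0
  t=2 PE[1][1]: acc=37 h=37 v=7
  t=3 PE[1][1]: acc=58 h=58 v=8
  t=4 PE[1][1]: acc=31 h=31 v=3

dataflow = OS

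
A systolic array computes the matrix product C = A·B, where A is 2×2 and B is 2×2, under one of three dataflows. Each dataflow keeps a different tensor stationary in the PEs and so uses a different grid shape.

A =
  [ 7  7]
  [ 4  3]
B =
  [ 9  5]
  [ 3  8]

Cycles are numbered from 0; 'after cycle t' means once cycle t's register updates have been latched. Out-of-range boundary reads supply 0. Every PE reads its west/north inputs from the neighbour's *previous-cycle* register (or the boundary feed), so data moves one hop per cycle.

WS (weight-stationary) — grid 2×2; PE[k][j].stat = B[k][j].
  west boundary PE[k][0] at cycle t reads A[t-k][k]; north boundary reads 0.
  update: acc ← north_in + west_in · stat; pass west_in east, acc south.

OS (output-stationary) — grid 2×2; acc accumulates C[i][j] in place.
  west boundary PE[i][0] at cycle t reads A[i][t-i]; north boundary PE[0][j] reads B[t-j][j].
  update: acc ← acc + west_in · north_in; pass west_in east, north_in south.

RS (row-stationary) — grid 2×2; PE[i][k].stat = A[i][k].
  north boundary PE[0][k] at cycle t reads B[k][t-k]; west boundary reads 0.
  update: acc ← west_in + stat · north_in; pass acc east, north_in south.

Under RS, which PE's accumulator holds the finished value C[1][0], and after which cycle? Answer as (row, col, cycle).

(row, col, cycle) = (1, 1, 2)

RS: C[1][0] accumulates in PE[1][1]:
  t=0 PE[1][1]: acc=0 h=0 v=0
  t=1 PE[1][1]: acc=0 h=0 v=0
  t=2 PE[1][1]: acc=45 h=45 v=3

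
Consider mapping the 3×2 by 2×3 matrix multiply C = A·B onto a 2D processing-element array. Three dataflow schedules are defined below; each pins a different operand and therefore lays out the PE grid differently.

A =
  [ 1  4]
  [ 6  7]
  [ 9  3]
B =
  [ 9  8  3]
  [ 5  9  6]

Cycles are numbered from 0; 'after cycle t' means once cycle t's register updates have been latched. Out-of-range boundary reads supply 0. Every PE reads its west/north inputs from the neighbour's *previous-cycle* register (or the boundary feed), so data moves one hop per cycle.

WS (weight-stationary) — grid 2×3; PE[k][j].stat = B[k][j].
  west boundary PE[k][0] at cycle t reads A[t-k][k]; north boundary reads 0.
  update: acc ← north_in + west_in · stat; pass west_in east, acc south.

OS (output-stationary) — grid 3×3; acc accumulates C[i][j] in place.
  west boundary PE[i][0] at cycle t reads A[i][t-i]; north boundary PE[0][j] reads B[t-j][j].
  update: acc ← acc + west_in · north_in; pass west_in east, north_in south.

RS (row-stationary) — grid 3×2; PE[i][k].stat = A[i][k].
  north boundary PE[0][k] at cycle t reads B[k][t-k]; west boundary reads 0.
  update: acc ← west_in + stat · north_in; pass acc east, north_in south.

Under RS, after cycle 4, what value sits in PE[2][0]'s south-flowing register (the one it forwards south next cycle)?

RS 3×2: PE[2][0] cycle-by-cycle (with neighbour feeds):
  [0] (1,0) acc=0 (h:0 v:0)
  [0] (2,0) acc=0 (h:0 v:0)
  [1] (1,0) acc=54 (h:54 v:9)
  [1] (2,0) acc=0 (h:0 v:0)
  [2] (1,0) acc=48 (h:48 v:8)
  [2] (2,0) acc=81 (h:81 v:9)
  [3] (1,0) acc=18 (h:18 v:3)
  [3] (2,0) acc=72 (h:72 v:8)
  [4] (1,0) acc=0 (h:0 v:0)
  [4] (2,0) acc=27 (h:27 v:3)

register = 3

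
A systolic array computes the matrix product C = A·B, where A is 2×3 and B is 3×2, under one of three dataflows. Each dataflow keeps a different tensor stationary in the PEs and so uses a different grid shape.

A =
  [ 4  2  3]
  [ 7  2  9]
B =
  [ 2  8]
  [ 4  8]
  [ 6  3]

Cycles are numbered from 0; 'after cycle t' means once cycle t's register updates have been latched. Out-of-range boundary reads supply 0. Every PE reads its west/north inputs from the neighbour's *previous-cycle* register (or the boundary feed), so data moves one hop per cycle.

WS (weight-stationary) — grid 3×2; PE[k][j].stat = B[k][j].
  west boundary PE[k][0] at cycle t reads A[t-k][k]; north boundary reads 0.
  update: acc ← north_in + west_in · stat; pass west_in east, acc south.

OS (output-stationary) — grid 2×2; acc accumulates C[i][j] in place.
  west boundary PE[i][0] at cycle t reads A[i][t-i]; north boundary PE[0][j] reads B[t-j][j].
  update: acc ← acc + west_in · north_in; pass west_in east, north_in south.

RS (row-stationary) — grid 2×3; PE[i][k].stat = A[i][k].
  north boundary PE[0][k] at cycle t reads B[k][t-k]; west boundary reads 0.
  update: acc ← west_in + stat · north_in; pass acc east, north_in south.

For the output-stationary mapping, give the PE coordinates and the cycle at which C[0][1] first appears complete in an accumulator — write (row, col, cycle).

OS — PE[0][1] is where C[0][1] collects:
  c0 r0c1: 0 / 0 / 0
  c1 r0c1: 32 / 4 / 8
  c2 r0c1: 48 / 2 / 8
  c3 r0c1: 57 / 3 / 3

(row, col, cycle) = (0, 1, 3)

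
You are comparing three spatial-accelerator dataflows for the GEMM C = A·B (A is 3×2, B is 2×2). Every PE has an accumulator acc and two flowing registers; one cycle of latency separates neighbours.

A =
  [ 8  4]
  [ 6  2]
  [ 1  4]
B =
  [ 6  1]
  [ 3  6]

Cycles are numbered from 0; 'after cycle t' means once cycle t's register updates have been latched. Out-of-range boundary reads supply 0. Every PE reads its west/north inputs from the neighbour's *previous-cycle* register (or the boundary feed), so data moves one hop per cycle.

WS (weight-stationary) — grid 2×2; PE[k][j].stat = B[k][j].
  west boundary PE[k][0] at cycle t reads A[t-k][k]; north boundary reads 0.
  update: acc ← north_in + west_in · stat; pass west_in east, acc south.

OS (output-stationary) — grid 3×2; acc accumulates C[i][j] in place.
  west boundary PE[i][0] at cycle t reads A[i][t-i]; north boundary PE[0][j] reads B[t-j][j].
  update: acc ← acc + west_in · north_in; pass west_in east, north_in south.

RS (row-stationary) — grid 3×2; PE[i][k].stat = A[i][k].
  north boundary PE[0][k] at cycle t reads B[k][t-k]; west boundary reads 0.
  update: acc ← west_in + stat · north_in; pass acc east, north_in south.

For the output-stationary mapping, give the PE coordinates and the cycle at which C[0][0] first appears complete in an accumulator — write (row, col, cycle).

(row, col, cycle) = (0, 0, 1)

OS: C[0][0] accumulates in PE[0][0]:
  0: (0,0).acc=48  regs=<8,6>
  1: (0,0).acc=60  regs=<4,3>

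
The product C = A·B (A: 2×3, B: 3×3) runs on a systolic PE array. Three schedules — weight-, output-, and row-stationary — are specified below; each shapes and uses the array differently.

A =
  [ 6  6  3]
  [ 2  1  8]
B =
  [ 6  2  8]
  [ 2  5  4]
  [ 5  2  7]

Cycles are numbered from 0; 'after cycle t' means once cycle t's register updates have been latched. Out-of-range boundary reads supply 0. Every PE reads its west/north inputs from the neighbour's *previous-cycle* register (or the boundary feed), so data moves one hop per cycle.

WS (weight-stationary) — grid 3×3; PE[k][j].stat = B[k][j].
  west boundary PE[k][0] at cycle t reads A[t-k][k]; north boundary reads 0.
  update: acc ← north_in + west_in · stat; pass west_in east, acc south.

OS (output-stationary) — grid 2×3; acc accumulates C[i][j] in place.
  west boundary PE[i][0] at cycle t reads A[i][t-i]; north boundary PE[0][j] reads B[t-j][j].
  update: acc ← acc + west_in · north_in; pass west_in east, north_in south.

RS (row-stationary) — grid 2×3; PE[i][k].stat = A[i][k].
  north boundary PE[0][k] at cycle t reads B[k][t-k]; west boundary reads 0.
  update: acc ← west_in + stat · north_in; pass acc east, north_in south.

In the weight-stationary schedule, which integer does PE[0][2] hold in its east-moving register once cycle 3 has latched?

register = 2

WS 3×3: PE[0][2] cycle-by-cycle (with neighbour feeds):
  @0  [0,1]  acc 0  |  →0  ↓0
  @0  [0,2]  acc 0  |  →0  ↓0
  @1  [0,1]  acc 12  |  →6  ↓12
  @1  [0,2]  acc 0  |  →0  ↓0
  @2  [0,1]  acc 4  |  →2  ↓4
  @2  [0,2]  acc 48  |  →6  ↓48
  @3  [0,1]  acc 0  |  →0  ↓0
  @3  [0,2]  acc 16  |  →2  ↓16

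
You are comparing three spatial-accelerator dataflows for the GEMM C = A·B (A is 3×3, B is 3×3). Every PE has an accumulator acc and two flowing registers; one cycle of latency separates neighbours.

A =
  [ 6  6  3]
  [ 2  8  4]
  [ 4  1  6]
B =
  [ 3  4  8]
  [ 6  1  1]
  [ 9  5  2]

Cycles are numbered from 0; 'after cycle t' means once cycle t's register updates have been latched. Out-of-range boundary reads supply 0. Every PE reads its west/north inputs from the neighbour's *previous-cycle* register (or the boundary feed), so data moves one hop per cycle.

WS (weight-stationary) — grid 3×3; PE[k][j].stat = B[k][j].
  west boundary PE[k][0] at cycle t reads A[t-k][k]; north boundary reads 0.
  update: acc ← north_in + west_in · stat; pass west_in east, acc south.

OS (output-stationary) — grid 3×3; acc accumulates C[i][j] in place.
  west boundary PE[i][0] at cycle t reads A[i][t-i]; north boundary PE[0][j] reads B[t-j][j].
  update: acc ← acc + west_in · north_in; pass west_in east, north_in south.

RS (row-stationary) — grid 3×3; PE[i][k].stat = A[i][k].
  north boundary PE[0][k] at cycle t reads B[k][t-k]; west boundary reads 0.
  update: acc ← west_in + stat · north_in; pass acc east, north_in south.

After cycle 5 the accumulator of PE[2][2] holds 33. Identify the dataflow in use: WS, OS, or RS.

WS [3×3] PE[2][2] across cycles:
  cycle 0: PE[2][2] → acc 0, east 0, south 0
  cycle 1: PE[2][2] → acc 0, east 0, south 0
  cycle 2: PE[2][2] → acc 0, east 0, south 0
  cycle 3: PE[2][2] → acc 0, east 0, south 0
  cycle 4: PE[2][2] → acc 60, east 3, south 60
  cycle 5: PE[2][2] → acc 32, east 4, south 32
OS [3×3] PE[2][2] across cycles:
  cycle 0: PE[2][2] → acc 0, east 0, south 0
  cycle 1: PE[2][2] → acc 0, east 0, south 0
  cycle 2: PE[2][2] → acc 0, east 0, south 0
  cycle 3: PE[2][2] → acc 0, east 0, south 0
  cycle 4: PE[2][2] → acc 32, east 4, south 8
  cycle 5: PE[2][2] → acc 33, east 1, south 1
RS [3×3] PE[2][2] across cycles:
  cycle 0: PE[2][2] → acc 0, east 0, south 0
  cycle 1: PE[2][2] → acc 0, east 0, south 0
  cycle 2: PE[2][2] → acc 0, east 0, south 0
  cycle 3: PE[2][2] → acc 0, east 0, south 0
  cycle 4: PE[2][2] → acc 72, east 72, south 9
  cycle 5: PE[2][2] → acc 47, east 47, south 5

dataflow = OS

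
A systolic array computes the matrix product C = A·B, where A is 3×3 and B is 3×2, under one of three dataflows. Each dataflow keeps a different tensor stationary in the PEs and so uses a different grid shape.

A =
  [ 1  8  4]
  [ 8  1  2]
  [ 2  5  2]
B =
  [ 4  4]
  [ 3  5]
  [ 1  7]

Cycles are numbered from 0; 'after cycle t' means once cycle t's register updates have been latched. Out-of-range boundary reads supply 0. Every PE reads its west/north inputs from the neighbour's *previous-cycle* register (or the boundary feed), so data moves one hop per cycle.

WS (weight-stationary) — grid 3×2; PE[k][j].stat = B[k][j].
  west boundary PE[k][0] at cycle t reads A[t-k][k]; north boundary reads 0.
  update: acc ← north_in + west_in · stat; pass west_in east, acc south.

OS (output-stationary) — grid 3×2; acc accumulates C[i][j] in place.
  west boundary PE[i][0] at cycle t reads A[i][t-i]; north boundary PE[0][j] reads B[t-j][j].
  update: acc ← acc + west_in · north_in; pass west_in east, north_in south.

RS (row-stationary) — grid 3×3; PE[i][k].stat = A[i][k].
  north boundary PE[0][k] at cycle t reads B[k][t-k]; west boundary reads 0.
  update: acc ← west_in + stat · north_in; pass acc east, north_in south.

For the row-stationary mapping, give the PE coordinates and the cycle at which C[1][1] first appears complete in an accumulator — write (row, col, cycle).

RS — PE[1][2] is where C[1][1] collects:
  [0] (1,2) acc=0 (h:0 v:0)
  [1] (1,2) acc=0 (h:0 v:0)
  [2] (1,2) acc=0 (h:0 v:0)
  [3] (1,2) acc=37 (h:37 v:1)
  [4] (1,2) acc=51 (h:51 v:7)

(row, col, cycle) = (1, 2, 4)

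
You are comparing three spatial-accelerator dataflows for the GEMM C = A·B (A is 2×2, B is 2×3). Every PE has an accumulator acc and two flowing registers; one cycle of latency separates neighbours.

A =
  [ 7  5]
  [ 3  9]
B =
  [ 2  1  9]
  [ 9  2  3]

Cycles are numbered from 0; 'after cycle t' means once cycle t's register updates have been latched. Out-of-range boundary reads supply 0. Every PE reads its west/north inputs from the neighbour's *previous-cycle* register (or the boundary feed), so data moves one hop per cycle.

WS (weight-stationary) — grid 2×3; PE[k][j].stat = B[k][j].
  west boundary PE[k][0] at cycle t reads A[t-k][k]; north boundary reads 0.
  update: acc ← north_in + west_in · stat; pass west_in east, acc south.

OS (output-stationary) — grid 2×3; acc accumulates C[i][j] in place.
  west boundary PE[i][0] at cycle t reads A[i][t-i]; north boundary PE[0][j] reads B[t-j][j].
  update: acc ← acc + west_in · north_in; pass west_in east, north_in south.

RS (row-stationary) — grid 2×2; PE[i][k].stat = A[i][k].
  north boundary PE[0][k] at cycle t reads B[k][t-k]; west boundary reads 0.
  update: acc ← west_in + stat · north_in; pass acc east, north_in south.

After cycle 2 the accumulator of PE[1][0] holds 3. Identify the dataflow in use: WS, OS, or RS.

Under WS (2×3), PE[1][0]:
  0: (1,0).acc=0  regs=<0,0>
  1: (1,0).acc=59  regs=<5,59>
  2: (1,0).acc=87  regs=<9,87>
Under OS (2×3), PE[1][0]:
  0: (1,0).acc=0  regs=<0,0>
  1: (1,0).acc=6  regs=<3,2>
  2: (1,0).acc=87  regs=<9,9>
Under RS (2×2), PE[1][0]:
  0: (1,0).acc=0  regs=<0,0>
  1: (1,0).acc=6  regs=<6,2>
  2: (1,0).acc=3  regs=<3,1>

dataflow = RS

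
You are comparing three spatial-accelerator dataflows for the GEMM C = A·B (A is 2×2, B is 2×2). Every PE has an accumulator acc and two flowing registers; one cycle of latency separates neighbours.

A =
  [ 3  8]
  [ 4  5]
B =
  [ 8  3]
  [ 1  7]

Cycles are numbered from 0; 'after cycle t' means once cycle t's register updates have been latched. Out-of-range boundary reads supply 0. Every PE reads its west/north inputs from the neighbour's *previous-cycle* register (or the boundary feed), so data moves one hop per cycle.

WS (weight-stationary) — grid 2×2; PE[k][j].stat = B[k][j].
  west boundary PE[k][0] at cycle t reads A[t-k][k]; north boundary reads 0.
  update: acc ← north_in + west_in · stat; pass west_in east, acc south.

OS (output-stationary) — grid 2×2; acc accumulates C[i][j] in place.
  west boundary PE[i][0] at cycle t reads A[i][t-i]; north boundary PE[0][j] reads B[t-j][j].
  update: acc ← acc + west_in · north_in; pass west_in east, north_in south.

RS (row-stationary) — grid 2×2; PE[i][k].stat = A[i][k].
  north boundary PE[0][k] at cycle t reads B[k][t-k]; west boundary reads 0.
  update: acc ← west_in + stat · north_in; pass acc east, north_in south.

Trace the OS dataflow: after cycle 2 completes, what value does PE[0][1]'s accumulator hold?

PE[0][1].acc = 65

OS (2×2). Following PE[0][1] plus its west/north inputs:
  [0] (0,0) acc=24 (h:3 v:8)
  [0] (0,1) acc=0 (h:0 v:0)
  [1] (0,0) acc=32 (h:8 v:1)
  [1] (0,1) acc=9 (h:3 v:3)
  [2] (0,0) acc=32 (h:0 v:0)
  [2] (0,1) acc=65 (h:8 v:7)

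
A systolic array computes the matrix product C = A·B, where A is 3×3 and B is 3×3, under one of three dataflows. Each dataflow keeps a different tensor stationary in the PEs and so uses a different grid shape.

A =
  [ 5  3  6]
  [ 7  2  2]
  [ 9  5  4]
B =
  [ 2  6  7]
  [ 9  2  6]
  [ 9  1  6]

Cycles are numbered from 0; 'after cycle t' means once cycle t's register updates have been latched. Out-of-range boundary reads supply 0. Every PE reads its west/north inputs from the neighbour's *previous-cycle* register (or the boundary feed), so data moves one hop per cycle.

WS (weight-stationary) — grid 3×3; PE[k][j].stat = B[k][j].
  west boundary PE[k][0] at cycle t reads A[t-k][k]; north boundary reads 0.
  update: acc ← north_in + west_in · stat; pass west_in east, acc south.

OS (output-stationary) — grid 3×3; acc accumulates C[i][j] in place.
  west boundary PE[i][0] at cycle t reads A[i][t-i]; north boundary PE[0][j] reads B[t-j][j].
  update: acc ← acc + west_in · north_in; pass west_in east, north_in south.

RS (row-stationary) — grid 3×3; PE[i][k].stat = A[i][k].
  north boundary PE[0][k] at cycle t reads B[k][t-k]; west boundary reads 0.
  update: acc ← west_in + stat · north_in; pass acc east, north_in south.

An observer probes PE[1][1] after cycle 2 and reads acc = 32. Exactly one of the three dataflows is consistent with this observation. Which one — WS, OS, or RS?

dataflow = RS

Under WS (3×3), PE[1][1]:
  0: (1,1).acc=0  regs=<0,0>
  1: (1,1).acc=0  regs=<0,0>
  2: (1,1).acc=36  regs=<3,36>
Under OS (3×3), PE[1][1]:
  0: (1,1).acc=0  regs=<0,0>
  1: (1,1).acc=0  regs=<0,0>
  2: (1,1).acc=42  regs=<7,6>
Under RS (3×3), PE[1][1]:
  0: (1,1).acc=0  regs=<0,0>
  1: (1,1).acc=0  regs=<0,0>
  2: (1,1).acc=32  regs=<32,9>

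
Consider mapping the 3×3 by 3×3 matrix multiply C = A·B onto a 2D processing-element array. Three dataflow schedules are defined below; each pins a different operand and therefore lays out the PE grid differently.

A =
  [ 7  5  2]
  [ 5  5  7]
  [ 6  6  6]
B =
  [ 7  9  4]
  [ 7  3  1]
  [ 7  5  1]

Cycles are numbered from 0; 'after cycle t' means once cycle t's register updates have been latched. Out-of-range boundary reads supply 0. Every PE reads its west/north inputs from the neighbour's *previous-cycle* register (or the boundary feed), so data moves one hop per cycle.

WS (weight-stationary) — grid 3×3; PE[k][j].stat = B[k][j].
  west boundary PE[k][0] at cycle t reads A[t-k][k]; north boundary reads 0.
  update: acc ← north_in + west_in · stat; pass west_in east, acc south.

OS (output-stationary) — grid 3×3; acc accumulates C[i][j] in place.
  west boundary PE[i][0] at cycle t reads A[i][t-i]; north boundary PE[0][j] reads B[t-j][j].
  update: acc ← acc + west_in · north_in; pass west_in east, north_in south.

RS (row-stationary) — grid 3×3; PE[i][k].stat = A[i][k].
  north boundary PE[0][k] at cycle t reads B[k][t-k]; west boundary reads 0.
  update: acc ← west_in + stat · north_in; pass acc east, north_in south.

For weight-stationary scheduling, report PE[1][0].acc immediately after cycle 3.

PE[1][0].acc = 84

Tracing WS — 3×3 array, target PE[1][0]:
  @0  [0,0]  acc 49  |  →7  ↓49
  @0  [1,0]  acc 0  |  →0  ↓0
  @1  [0,0]  acc 35  |  →5  ↓35
  @1  [1,0]  acc 84  |  →5  ↓84
  @2  [0,0]  acc 42  |  →6  ↓42
  @2  [1,0]  acc 70  |  →5  ↓70
  @3  [0,0]  acc 0  |  →0  ↓0
  @3  [1,0]  acc 84  |  →6  ↓84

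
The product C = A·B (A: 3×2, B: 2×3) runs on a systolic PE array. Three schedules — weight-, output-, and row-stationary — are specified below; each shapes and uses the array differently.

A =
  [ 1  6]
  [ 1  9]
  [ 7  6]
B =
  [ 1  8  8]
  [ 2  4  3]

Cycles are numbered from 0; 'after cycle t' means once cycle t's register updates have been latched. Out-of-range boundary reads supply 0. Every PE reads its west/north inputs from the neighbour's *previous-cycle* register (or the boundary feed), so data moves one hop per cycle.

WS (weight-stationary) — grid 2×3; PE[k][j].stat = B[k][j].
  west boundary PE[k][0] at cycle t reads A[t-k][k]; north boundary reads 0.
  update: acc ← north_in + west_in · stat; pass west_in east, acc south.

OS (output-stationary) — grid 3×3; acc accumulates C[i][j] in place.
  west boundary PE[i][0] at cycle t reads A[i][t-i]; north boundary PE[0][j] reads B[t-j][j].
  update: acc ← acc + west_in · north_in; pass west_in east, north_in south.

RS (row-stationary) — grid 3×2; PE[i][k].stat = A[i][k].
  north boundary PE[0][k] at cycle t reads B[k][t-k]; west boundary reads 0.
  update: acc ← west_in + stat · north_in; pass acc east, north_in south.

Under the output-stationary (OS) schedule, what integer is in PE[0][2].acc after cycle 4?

PE[0][2].acc = 26

OS on a 3×3 grid — tracing PE[0][2] and its feeders:
  step 0 · PE0,1: acc=0; fwd→0 fwd↓0
  step 0 · PE0,2: acc=0; fwd→0 fwd↓0
  step 1 · PE0,1: acc=8; fwd→1 fwd↓8
  step 1 · PE0,2: acc=0; fwd→0 fwd↓0
  step 2 · PE0,1: acc=32; fwd→6 fwd↓4
  step 2 · PE0,2: acc=8; fwd→1 fwd↓8
  step 3 · PE0,1: acc=32; fwd→0 fwd↓0
  step 3 · PE0,2: acc=26; fwd→6 fwd↓3
  step 4 · PE0,1: acc=32; fwd→0 fwd↓0
  step 4 · PE0,2: acc=26; fwd→0 fwd↓0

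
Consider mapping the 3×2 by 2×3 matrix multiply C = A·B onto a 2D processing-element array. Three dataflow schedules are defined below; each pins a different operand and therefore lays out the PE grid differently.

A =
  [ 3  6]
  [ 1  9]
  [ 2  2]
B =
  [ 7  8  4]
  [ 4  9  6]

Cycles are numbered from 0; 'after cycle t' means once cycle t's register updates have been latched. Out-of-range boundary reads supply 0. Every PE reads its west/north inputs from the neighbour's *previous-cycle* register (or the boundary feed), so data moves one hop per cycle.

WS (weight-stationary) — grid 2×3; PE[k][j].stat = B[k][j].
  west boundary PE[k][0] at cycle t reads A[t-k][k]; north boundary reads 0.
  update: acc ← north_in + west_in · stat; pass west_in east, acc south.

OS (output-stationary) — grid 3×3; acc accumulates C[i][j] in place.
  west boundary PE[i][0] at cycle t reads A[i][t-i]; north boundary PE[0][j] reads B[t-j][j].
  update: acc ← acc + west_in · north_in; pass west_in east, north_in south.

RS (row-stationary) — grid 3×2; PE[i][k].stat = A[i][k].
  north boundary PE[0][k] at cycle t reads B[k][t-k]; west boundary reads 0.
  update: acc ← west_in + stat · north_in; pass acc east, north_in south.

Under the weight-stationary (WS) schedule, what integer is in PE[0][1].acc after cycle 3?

WS (2×3). Following PE[0][1] plus its west/north inputs:
  step 0 · PE0,0: acc=21; fwd→3 fwd↓21
  step 0 · PE0,1: acc=0; fwd→0 fwd↓0
  step 1 · PE0,0: acc=7; fwd→1 fwd↓7
  step 1 · PE0,1: acc=24; fwd→3 fwd↓24
  step 2 · PE0,0: acc=14; fwd→2 fwd↓14
  step 2 · PE0,1: acc=8; fwd→1 fwd↓8
  step 3 · PE0,0: acc=0; fwd→0 fwd↓0
  step 3 · PE0,1: acc=16; fwd→2 fwd↓16

PE[0][1].acc = 16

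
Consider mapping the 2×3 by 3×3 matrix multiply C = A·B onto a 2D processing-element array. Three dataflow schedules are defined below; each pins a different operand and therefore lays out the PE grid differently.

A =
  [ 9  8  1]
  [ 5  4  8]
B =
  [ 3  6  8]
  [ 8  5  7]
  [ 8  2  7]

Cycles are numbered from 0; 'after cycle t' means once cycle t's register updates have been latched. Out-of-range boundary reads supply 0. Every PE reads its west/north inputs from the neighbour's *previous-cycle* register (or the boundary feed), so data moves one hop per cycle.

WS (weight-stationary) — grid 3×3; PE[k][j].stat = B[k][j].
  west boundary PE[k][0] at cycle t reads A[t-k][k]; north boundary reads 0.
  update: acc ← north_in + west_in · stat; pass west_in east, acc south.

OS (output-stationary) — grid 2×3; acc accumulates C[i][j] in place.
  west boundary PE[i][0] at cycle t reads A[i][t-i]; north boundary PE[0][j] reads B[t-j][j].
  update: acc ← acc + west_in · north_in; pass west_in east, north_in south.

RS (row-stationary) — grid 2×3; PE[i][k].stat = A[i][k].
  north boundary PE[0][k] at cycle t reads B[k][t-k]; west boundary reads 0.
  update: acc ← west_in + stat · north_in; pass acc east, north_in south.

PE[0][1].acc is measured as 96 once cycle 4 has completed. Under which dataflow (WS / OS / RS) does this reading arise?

dataflow = OS

Under WS (3×3), PE[0][1]:
  after 0 — PE[0][1] acc=0, pass-E 0, pass-S 0
  after 1 — PE[0][1] acc=54, pass-E 9, pass-S 54
  after 2 — PE[0][1] acc=30, pass-E 5, pass-S 30
  after 3 — PE[0][1] acc=0, pass-E 0, pass-S 0
  after 4 — PE[0][1] acc=0, pass-E 0, pass-S 0
Under OS (2×3), PE[0][1]:
  after 0 — PE[0][1] acc=0, pass-E 0, pass-S 0
  after 1 — PE[0][1] acc=54, pass-E 9, pass-S 6
  after 2 — PE[0][1] acc=94, pass-E 8, pass-S 5
  after 3 — PE[0][1] acc=96, pass-E 1, pass-S 2
  after 4 — PE[0][1] acc=96, pass-E 0, pass-S 0
Under RS (2×3), PE[0][1]:
  after 0 — PE[0][1] acc=0, pass-E 0, pass-S 0
  after 1 — PE[0][1] acc=91, pass-E 91, pass-S 8
  after 2 — PE[0][1] acc=94, pass-E 94, pass-S 5
  after 3 — PE[0][1] acc=128, pass-E 128, pass-S 7
  after 4 — PE[0][1] acc=0, pass-E 0, pass-S 0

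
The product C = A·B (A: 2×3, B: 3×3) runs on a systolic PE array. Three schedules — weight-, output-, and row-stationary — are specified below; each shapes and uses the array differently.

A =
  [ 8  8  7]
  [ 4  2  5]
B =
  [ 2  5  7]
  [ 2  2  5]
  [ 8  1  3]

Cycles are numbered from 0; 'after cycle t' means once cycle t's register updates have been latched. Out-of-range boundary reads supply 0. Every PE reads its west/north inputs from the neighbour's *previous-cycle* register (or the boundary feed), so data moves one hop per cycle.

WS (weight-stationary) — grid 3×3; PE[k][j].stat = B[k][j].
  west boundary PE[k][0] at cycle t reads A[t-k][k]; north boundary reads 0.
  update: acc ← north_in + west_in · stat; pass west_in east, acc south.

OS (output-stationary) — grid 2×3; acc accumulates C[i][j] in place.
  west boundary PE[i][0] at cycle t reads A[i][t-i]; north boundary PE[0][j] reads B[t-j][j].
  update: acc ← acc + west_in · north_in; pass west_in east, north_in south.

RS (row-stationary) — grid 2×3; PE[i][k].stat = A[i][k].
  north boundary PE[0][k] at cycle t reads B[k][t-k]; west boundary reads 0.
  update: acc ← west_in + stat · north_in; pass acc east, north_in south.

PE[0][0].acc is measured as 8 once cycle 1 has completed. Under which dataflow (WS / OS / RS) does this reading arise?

dataflow = WS

WS [3×3] PE[0][0] across cycles:
  0: (0,0).acc=16  regs=<8,16>
  1: (0,0).acc=8  regs=<4,8>
OS [2×3] PE[0][0] across cycles:
  0: (0,0).acc=16  regs=<8,2>
  1: (0,0).acc=32  regs=<8,2>
RS [2×3] PE[0][0] across cycles:
  0: (0,0).acc=16  regs=<16,2>
  1: (0,0).acc=40  regs=<40,5>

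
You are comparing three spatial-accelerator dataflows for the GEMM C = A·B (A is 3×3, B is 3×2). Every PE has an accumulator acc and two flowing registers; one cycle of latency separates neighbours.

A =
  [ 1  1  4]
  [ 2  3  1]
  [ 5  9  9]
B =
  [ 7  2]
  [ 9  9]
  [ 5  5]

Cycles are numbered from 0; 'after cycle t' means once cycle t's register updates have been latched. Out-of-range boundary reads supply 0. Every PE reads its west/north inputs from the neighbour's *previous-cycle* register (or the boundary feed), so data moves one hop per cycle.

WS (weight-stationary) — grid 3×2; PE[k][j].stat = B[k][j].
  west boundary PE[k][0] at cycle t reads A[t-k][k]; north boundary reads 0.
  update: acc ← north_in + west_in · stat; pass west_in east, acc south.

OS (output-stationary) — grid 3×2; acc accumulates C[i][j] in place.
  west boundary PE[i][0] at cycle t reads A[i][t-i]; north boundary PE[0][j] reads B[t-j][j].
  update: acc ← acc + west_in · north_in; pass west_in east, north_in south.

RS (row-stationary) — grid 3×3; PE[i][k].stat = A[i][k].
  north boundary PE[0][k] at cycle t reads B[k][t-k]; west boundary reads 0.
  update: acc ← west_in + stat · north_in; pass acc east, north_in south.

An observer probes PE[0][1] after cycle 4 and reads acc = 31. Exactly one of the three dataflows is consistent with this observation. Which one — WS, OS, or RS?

WS [3×2] PE[0][1] across cycles:
  after 0 — PE[0][1] acc=0, pass-E 0, pass-S 0
  after 1 — PE[0][1] acc=2, pass-E 1, pass-S 2
  after 2 — PE[0][1] acc=4, pass-E 2, pass-S 4
  after 3 — PE[0][1] acc=10, pass-E 5, pass-S 10
  after 4 — PE[0][1] acc=0, pass-E 0, pass-S 0
OS [3×2] PE[0][1] across cycles:
  after 0 — PE[0][1] acc=0, pass-E 0, pass-S 0
  after 1 — PE[0][1] acc=2, pass-E 1, pass-S 2
  after 2 — PE[0][1] acc=11, pass-E 1, pass-S 9
  after 3 — PE[0][1] acc=31, pass-E 4, pass-S 5
  after 4 — PE[0][1] acc=31, pass-E 0, pass-S 0
RS [3×3] PE[0][1] across cycles:
  after 0 — PE[0][1] acc=0, pass-E 0, pass-S 0
  after 1 — PE[0][1] acc=16, pass-E 16, pass-S 9
  after 2 — PE[0][1] acc=11, pass-E 11, pass-S 9
  after 3 — PE[0][1] acc=0, pass-E 0, pass-S 0
  after 4 — PE[0][1] acc=0, pass-E 0, pass-S 0

dataflow = OS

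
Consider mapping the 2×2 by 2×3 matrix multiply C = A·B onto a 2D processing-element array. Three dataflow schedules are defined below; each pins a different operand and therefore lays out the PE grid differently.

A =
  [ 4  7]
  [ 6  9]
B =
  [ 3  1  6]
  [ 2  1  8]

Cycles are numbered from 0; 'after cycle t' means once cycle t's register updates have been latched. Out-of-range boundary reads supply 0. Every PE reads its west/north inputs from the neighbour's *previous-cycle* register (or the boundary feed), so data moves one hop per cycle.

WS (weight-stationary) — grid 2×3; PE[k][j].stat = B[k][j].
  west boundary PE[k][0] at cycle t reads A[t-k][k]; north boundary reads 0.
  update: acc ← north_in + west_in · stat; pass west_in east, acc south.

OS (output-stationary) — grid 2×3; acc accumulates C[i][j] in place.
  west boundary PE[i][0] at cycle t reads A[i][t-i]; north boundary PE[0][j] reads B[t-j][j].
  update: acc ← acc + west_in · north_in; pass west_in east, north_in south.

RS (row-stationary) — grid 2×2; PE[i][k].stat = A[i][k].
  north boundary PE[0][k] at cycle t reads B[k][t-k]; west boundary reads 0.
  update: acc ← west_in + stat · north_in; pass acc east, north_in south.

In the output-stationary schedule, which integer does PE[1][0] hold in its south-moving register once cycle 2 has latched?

register = 2

OS 2×3: PE[1][0] cycle-by-cycle (with neighbour feeds):
  @0  [0,0]  acc 12  |  →4  ↓3
  @0  [1,0]  acc 0  |  →0  ↓0
  @1  [0,0]  acc 26  |  →7  ↓2
  @1  [1,0]  acc 18  |  →6  ↓3
  @2  [0,0]  acc 26  |  →0  ↓0
  @2  [1,0]  acc 36  |  →9  ↓2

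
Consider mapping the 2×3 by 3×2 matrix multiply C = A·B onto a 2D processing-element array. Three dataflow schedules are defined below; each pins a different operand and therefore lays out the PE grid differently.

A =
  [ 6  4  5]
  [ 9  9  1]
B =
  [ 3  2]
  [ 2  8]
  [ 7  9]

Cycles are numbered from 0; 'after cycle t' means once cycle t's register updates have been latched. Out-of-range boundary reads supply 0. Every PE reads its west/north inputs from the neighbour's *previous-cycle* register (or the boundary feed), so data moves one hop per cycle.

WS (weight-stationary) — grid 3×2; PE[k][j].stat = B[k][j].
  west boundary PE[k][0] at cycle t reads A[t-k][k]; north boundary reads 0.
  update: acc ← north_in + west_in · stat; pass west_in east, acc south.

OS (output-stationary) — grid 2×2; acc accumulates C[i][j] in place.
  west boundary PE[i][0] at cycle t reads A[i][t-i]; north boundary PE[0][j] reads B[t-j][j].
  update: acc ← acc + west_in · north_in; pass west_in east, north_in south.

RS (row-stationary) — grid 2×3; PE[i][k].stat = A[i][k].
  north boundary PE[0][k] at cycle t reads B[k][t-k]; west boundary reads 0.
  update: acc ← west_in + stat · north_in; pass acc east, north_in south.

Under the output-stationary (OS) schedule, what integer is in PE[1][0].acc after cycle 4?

OS on a 2×2 grid — tracing PE[1][0] and its feeders:
  0: (0,0).acc=18  regs=<6,3>
  0: (1,0).acc=0  regs=<0,0>
  1: (0,0).acc=26  regs=<4,2>
  1: (1,0).acc=27  regs=<9,3>
  2: (0,0).acc=61  regs=<5,7>
  2: (1,0).acc=45  regs=<9,2>
  3: (0,0).acc=61  regs=<0,0>
  3: (1,0).acc=52  regs=<1,7>
  4: (0,0).acc=61  regs=<0,0>
  4: (1,0).acc=52  regs=<0,0>

PE[1][0].acc = 52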